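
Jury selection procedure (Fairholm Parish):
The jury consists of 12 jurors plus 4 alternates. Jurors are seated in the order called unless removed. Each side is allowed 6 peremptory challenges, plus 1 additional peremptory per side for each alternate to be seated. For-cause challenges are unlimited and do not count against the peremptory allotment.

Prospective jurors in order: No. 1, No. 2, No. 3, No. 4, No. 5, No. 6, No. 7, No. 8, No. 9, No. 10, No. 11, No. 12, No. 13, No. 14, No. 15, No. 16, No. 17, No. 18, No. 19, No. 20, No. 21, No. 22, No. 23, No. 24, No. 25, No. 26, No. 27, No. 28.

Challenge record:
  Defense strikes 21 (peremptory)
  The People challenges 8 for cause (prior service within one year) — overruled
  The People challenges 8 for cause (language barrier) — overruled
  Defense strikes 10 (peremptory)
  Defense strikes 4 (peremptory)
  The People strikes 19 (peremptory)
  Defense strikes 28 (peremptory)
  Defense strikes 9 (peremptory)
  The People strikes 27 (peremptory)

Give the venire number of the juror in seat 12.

15

Removed: #4, #9, #10, #19, #21, #27, #28. (#8 stays — for-cause denied.)
Seating in order: seats 1–12 → #1, #2, #3, #5, #6, #7, #8, #11, #12, #13, #14, #15; alternates → #16, #17, #18, #20.
So seat 12 is #15.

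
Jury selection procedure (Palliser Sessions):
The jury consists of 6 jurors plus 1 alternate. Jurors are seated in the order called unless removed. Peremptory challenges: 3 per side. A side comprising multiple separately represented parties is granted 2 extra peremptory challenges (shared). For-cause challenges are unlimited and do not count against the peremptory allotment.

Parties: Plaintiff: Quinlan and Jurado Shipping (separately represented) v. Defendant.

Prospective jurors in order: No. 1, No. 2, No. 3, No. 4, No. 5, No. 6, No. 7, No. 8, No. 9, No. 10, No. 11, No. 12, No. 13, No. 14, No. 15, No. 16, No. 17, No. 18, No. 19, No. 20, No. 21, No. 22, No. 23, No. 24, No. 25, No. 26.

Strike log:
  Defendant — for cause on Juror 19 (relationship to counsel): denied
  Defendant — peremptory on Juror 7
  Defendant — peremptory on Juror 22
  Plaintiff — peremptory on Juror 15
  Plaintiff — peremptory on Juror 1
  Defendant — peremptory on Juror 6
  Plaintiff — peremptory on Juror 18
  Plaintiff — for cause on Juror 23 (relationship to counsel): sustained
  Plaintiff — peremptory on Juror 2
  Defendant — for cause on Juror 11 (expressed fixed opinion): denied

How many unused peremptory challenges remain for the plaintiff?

1

Plaintiff allotment: 3 base + 2 multi-party = 5.
Plaintiff peremptories used: #15, #1, #18, #2 — 4 (the for-cause on #23 doesn't count).
Remaining: 5 − 4 = 1.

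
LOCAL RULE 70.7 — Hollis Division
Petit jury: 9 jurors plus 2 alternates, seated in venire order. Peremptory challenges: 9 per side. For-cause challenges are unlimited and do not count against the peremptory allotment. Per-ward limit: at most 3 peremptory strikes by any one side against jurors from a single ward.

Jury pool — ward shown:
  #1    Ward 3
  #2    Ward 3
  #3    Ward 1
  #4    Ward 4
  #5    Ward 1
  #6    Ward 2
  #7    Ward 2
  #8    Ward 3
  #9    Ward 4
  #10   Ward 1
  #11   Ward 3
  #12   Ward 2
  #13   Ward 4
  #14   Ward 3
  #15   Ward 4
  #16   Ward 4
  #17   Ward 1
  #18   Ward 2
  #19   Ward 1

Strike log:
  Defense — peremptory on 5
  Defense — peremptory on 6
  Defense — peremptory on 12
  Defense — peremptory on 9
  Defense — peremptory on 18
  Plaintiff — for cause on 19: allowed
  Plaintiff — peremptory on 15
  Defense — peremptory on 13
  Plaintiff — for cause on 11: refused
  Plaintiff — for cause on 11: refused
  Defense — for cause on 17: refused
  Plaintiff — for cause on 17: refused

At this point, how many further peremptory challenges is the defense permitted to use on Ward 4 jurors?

Defense peremptories so far: #5, #6, #12, #9, #18, #13 — 6 of 9 used, 3 left overall.
Against Ward 4: #9, #13 — 2 used; per-ward cap 3 leaves 1.
Binding limit: min(3, 1) = 1.

1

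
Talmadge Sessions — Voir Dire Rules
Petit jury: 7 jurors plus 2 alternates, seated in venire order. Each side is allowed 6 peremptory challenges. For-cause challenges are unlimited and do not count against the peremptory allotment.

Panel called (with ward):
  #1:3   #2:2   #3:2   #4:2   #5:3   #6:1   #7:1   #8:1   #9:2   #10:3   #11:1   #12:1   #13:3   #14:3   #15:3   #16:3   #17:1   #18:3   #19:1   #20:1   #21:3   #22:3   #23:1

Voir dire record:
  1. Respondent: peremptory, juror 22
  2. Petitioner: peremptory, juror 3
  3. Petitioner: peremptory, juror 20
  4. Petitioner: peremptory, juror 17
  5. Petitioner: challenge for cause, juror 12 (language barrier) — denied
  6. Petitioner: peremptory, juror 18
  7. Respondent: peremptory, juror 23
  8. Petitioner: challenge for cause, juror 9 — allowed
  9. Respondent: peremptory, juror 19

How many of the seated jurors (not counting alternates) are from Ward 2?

Removed: #3, #9, #17, #18, #19, #20, #22, #23.
Seated jurors 1–7: #1, #2, #4, #5, #6, #7, #8 (alternates #10, #11 not counted).
Of those, in Ward 2: #2, #4 → 2.

2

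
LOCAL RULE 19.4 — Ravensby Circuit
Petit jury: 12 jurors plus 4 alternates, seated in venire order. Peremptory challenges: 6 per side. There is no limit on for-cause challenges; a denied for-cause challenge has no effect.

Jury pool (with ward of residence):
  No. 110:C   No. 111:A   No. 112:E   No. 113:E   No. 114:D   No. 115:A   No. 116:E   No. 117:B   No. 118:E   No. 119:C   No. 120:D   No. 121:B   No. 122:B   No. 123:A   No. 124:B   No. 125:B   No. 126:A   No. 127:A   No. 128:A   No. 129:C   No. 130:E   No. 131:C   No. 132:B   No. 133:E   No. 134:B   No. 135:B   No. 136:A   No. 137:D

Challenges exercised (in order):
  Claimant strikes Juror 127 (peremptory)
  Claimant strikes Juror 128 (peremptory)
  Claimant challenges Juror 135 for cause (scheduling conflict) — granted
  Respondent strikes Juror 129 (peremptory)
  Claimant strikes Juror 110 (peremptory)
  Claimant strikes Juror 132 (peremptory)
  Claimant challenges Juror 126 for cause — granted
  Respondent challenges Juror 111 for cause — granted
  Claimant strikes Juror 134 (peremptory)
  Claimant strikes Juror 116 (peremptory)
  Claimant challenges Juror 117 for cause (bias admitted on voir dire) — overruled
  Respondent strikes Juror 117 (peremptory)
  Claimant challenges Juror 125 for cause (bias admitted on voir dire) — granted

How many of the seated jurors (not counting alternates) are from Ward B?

Removed: #110, #111, #116, #117, #125, #126, #127, #128, #129, #132, #134, #135.
Seated jurors 1–12: #112, #113, #114, #115, #118, #119, #120, #121, #122, #123, #124, #130 (alternates #131, #133, #136, #137 not counted).
Of those, in Ward B: #121, #122, #124 → 3.

3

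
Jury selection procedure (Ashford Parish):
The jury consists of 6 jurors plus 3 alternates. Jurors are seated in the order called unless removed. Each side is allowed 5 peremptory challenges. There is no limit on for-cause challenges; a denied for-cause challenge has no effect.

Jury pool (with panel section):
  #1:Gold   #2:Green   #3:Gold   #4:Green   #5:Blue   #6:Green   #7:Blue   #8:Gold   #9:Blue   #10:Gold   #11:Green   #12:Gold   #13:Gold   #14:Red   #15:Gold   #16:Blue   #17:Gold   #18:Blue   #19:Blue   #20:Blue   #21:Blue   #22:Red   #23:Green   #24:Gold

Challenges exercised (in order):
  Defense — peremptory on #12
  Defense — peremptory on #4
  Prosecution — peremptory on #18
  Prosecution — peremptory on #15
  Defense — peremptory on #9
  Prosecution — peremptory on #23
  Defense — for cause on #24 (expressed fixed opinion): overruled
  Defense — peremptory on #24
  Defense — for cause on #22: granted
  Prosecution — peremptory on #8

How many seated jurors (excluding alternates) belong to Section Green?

2

Removed: #4, #8, #9, #12, #15, #18, #22, #23, #24.
Seated jurors 1–6: #1, #2, #3, #5, #6, #7 (alternates #10, #11, #13 not counted).
Of those, in Section Green: #2, #6 → 2.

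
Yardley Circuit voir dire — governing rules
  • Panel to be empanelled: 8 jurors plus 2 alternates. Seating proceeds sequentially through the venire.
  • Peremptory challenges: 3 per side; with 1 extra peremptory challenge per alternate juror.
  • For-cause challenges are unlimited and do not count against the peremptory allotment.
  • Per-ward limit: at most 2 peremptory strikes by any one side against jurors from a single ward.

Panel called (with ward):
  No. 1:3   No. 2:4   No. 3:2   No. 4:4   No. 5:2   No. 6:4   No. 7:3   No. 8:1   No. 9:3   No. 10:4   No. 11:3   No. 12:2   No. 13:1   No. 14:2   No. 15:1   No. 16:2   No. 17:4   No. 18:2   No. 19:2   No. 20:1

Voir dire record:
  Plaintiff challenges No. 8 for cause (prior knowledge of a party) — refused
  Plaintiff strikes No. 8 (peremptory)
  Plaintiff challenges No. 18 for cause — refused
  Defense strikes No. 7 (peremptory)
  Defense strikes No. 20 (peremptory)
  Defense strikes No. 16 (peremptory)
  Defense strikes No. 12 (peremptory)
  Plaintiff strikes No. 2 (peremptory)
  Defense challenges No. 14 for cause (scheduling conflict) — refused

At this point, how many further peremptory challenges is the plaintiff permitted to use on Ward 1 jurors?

1

Plaintiff peremptories so far: #8, #2 — 2 of 5 used, 3 left overall.
Against Ward 1: #8 — 1 used; per-ward cap 2 leaves 1.
Binding limit: min(3, 1) = 1.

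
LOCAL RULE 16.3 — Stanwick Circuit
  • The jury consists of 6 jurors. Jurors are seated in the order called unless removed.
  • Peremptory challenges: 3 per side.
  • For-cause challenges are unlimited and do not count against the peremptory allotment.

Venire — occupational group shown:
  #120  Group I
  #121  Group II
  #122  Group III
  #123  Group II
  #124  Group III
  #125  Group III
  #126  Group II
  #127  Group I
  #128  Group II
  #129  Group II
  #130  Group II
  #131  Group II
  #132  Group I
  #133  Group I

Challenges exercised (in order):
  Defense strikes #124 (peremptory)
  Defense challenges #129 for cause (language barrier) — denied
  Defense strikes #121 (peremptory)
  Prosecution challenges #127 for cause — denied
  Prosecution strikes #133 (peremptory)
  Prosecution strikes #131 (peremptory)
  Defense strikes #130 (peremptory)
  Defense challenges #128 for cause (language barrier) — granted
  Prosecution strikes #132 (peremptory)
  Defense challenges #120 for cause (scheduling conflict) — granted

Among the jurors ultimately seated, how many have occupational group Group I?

Removed: #120, #121, #124, #128, #130, #131, #132, #133.
Seated jurors 1–6: #122, #123, #125, #126, #127, #129.
Of those, in Group I: #127 → 1.

1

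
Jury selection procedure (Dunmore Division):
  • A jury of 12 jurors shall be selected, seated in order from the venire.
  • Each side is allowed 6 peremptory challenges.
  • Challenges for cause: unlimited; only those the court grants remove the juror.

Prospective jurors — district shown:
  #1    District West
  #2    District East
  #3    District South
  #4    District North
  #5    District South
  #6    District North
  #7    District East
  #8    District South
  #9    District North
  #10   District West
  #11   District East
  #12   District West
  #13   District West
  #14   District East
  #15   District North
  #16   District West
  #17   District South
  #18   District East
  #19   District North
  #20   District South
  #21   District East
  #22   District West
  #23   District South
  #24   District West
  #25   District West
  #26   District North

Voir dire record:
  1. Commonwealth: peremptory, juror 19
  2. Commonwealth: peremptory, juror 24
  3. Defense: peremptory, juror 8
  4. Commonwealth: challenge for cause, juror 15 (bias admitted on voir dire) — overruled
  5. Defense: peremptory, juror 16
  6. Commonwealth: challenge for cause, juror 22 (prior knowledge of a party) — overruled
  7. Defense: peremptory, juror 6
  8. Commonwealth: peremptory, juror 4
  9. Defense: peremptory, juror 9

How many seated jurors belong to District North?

1

Removed: #4, #6, #8, #9, #16, #19, #24.
Seated jurors 1–12: #1, #2, #3, #5, #7, #10, #11, #12, #13, #14, #15, #17.
Of those, in District North: #15 → 1.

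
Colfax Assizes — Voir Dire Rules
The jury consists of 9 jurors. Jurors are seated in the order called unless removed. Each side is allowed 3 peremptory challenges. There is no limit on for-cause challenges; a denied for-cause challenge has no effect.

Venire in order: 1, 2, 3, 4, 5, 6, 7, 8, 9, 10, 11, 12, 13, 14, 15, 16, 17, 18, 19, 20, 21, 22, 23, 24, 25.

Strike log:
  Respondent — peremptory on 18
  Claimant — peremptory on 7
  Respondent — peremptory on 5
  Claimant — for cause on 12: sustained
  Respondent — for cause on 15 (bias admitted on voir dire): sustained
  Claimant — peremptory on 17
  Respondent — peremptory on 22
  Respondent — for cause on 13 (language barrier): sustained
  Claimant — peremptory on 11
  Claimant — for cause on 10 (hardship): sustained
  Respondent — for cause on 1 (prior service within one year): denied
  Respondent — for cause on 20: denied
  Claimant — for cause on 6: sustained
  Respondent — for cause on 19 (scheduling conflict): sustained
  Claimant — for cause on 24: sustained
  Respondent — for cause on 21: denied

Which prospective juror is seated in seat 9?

20

Removed: #5, #6, #7, #10, #11, #12, #13, #15, #17, #18, #19, #22, #24. (#1, #20, #21 stay — for-cause denied.)
Seating in order: seats 1–9 → #1, #2, #3, #4, #8, #9, #14, #16, #20.
So seat 9 is #20.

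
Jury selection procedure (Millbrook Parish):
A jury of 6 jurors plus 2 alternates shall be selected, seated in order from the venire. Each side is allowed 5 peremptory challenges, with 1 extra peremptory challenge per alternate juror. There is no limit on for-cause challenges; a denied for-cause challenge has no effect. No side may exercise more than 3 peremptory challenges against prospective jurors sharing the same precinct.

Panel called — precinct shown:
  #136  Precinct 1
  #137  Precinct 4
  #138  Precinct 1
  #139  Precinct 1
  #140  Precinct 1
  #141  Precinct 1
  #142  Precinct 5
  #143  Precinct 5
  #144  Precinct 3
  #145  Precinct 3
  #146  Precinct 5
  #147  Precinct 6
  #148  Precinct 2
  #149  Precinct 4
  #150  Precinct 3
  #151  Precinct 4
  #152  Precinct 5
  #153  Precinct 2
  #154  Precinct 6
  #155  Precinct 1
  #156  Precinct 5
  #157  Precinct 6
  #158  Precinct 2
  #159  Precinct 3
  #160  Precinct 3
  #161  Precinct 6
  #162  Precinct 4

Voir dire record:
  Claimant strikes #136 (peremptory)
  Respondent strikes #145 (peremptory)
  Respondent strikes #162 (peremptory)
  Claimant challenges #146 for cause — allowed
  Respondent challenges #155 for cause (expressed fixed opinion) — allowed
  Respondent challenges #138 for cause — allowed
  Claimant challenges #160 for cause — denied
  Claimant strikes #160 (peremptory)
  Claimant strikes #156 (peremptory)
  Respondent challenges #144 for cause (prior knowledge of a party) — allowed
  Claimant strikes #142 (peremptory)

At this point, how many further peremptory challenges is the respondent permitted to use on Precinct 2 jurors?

3

Respondent peremptories so far: #145, #162 — 2 of 7 used, 5 left overall.
Against Precinct 2: none yet — per-precinct cap 3 leaves 3.
Binding limit: min(5, 3) = 3.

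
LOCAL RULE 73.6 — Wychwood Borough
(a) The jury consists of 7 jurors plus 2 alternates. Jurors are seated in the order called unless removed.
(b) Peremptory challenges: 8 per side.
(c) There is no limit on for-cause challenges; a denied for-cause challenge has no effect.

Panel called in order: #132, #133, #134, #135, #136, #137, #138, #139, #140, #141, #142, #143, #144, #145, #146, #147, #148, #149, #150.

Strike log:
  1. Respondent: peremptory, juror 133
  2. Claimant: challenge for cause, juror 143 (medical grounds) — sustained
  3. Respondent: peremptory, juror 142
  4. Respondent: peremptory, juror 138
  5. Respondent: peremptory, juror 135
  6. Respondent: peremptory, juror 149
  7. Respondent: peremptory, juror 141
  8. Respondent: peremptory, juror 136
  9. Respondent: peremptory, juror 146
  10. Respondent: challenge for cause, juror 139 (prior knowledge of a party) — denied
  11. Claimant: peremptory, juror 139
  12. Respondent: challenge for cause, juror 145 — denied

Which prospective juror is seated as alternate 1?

148

Removed: #133, #135, #136, #138, #139, #141, #142, #143, #146, #149. (#145 stays — for-cause denied.)
Seating in order: seats 1–7 → #132, #134, #137, #140, #144, #145, #147; alternates → #148, #150.
So alternate 1 is #148.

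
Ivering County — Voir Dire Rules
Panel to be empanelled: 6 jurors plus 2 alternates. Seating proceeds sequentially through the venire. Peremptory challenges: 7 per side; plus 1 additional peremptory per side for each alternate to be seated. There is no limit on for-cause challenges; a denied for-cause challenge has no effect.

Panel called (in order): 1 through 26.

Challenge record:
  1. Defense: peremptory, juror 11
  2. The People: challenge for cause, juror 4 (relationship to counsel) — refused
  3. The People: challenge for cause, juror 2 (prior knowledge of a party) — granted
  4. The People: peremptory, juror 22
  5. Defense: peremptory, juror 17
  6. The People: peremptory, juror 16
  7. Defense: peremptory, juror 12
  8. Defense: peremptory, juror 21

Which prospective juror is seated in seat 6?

Removed: #2, #11, #12, #16, #17, #21, #22. (#4 stays — for-cause denied.)
Filling seats in venire order through position 6: #1, #3, #4, #5, #6, #7.
So seat 6 is #7.

7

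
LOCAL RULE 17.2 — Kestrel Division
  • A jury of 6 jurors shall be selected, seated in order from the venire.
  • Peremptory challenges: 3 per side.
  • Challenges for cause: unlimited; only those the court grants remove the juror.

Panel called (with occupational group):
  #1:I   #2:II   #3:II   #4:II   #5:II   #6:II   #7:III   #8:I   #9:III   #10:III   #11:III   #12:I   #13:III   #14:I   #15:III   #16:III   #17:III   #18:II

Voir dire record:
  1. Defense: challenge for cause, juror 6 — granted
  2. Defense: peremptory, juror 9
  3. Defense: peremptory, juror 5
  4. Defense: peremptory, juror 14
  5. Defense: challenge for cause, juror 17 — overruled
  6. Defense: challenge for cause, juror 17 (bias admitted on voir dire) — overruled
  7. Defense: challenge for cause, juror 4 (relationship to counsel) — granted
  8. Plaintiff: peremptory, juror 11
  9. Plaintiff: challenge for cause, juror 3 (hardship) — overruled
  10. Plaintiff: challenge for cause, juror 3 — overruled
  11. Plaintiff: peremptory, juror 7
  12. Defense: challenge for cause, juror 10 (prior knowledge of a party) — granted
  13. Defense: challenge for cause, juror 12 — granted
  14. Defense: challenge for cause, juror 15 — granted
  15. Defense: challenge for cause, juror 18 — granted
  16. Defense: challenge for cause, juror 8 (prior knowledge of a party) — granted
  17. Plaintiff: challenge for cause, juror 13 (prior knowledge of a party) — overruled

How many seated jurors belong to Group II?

Removed: #4, #5, #6, #7, #8, #9, #10, #11, #12, #14, #15, #18.
Seated jurors 1–6: #1, #2, #3, #13, #16, #17.
Of those, in Group II: #2, #3 → 2.

2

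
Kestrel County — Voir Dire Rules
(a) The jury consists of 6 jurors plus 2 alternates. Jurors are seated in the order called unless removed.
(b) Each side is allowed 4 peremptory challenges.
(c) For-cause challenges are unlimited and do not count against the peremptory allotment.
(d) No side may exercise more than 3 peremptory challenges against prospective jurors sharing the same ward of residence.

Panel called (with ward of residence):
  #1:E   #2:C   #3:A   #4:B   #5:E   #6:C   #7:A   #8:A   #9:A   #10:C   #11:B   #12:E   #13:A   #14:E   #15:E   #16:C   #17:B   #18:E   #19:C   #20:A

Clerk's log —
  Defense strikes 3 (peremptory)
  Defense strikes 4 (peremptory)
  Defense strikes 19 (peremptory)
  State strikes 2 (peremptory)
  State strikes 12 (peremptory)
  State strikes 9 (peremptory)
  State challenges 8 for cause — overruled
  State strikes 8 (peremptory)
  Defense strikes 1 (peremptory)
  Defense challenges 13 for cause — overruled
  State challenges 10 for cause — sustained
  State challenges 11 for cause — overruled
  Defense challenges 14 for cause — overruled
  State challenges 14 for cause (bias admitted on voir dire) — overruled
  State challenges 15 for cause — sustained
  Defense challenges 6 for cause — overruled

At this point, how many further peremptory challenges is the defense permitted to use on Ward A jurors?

0

Defense peremptories so far: #3, #4, #19, #1 — 4 of 4 used, 0 left overall.
Against Ward A: #3 — 1 used; per-ward cap 3 leaves 2.
Binding limit: min(0, 2) = 0.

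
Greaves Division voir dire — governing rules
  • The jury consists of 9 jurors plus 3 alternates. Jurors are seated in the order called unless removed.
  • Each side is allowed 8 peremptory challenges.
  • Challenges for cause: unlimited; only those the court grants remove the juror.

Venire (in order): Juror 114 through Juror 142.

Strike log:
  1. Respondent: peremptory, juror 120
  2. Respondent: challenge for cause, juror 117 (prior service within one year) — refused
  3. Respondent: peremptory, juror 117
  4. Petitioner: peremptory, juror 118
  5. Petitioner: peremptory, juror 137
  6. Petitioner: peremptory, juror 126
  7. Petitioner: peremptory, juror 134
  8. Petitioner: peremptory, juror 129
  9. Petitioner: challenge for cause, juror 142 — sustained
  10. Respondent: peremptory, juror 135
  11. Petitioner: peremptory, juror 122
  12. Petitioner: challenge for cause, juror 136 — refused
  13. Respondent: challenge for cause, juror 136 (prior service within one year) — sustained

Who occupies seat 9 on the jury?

127

Removed: #117, #118, #120, #122, #126, #129, #134, #135, #136, #137, #142.
Seating in order: seats 1–9 → #114, #115, #116, #119, #121, #123, #124, #125, #127; alternates → #128, #130, #131.
So seat 9 is #127.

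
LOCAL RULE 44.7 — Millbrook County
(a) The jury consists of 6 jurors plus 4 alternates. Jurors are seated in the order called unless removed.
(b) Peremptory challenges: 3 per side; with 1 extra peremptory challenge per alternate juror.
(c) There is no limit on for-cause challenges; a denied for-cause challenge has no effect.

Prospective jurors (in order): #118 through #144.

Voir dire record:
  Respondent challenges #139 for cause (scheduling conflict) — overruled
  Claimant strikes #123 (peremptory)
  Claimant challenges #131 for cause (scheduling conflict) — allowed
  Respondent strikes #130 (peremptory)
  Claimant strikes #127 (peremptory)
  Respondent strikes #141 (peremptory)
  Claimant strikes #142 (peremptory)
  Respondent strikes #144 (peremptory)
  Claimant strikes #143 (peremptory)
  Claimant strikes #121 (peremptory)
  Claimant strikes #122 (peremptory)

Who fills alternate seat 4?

Removed: #121, #122, #123, #127, #130, #131, #141, #142, #143, #144. (#139 stays — for-cause denied.)
Seating in order: seats 1–6 → #118, #119, #120, #124, #125, #126; alternates → #128, #129, #132, #133.
So alternate 4 is #133.

133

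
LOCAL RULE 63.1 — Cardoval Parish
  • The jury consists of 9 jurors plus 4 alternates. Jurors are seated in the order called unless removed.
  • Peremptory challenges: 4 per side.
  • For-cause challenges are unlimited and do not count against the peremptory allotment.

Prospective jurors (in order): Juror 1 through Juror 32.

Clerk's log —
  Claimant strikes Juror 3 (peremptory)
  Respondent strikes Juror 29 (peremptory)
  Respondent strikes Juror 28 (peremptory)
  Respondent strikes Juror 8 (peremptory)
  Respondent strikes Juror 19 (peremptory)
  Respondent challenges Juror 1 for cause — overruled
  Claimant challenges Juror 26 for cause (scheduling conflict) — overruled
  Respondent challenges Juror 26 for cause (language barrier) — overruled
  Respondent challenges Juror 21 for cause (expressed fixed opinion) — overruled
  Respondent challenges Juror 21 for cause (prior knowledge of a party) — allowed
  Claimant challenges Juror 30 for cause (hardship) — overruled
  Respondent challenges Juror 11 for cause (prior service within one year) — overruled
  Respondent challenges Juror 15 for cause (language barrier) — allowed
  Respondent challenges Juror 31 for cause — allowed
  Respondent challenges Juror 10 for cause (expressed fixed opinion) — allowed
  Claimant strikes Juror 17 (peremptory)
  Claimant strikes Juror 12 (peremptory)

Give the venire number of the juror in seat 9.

13

Removed: #3, #8, #10, #12, #15, #17, #19, #21, #28, #29, #31. (#1, #11, #26, #30 stay — for-cause denied.)
Filling seats in venire order through position 9: #1, #2, #4, #5, #6, #7, #9, #11, #13.
So seat 9 is #13.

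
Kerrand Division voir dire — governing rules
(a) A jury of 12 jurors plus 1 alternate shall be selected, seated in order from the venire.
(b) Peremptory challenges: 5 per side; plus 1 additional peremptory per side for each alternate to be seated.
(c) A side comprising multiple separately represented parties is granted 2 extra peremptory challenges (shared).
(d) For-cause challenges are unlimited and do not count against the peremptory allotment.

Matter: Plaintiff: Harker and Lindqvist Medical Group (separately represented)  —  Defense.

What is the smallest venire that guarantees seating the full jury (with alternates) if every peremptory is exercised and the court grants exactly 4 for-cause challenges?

31

Seats to fill: 12 + 1 alternates = 13.
Peremptories — Plaintiff: 5 + 1×1 + 2 = 8; Defense: 5 + 1×1 = 6; total 14.
For-cause removals: 4.
Minimum venire: 13 + 14 + 4 = 31.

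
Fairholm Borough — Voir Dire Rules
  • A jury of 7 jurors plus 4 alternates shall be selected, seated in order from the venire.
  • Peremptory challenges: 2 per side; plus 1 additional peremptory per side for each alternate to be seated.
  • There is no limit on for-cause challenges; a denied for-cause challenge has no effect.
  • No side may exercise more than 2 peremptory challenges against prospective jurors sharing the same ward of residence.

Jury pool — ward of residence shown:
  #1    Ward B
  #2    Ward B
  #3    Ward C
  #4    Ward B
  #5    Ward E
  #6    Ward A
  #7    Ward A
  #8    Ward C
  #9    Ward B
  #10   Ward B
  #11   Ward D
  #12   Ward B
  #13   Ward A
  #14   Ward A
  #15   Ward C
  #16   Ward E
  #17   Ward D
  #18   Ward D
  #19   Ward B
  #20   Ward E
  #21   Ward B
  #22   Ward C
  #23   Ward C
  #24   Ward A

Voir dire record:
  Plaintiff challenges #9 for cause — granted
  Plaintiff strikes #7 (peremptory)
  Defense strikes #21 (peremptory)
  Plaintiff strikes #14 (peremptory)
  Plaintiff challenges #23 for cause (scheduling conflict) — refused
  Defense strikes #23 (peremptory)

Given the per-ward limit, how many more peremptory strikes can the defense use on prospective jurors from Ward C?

1

Defense peremptories so far: #21, #23 — 2 of 6 used, 4 left overall.
Against Ward C: #23 — 1 used; per-ward cap 2 leaves 1.
Binding limit: min(4, 1) = 1.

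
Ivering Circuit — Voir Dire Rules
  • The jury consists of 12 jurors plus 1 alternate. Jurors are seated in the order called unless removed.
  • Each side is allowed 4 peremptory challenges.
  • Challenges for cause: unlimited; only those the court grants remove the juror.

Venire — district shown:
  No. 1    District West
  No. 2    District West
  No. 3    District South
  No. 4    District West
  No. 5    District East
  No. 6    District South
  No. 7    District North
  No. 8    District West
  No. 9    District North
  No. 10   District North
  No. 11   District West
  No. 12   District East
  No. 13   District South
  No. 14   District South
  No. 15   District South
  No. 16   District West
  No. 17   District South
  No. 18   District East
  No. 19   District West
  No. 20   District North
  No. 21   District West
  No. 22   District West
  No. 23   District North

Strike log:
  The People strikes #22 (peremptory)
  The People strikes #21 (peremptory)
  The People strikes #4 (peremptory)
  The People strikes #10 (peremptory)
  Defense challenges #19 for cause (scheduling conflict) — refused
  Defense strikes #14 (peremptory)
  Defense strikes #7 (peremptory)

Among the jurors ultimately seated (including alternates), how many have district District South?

5

Removed: #4, #7, #10, #14, #21, #22.
Seated (13 incl. alternates): #1, #2, #3, #5, #6, #8, #9, #11, #12, #13, #15, #16, #17.
Of those, in District South: #3, #6, #13, #15, #17 → 5.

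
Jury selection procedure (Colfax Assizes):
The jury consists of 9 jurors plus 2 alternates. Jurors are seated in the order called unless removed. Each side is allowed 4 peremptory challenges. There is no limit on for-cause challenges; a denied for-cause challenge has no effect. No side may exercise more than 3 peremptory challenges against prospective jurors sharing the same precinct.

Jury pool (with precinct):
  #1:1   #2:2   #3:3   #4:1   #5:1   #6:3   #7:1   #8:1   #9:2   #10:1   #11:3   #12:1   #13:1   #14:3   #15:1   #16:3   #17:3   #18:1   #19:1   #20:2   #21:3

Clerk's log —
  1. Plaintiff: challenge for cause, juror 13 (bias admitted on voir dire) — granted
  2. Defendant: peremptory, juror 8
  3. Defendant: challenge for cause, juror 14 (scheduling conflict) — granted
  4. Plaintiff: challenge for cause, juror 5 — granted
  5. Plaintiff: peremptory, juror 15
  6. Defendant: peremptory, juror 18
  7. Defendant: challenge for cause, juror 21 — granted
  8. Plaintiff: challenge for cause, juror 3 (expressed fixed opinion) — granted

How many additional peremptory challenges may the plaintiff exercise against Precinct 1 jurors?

2

Plaintiff peremptories so far: #15 — 1 of 4 used, 3 left overall.
Against Precinct 1: #15 — 1 used; per-precinct cap 3 leaves 2.
Binding limit: min(3, 2) = 2.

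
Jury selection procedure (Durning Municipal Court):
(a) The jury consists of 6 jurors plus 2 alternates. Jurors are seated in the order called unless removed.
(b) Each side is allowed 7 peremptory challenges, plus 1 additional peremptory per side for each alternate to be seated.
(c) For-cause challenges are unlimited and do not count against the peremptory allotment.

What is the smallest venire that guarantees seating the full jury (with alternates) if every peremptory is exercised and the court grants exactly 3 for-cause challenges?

29

Seats to fill: 6 + 2 alternates = 8.
Peremptories: 7 + 1×2 = 9 per side × 2 sides = 18.
For-cause removals: 3.
Minimum venire: 8 + 18 + 3 = 29.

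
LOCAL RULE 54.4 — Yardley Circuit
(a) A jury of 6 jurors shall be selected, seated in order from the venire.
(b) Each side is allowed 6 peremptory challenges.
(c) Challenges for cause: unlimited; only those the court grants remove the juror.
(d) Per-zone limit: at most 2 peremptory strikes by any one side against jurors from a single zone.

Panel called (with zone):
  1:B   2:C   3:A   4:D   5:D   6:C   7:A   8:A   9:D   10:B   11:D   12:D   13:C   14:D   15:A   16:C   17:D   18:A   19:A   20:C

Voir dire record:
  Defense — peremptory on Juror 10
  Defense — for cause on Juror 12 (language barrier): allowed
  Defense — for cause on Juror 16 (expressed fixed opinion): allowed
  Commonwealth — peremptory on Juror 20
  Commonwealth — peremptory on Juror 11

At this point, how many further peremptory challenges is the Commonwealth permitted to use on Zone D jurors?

Commonwealth peremptories so far: #20, #11 — 2 of 6 used, 4 left overall.
Against Zone D: #11 — 1 used; per-zone cap 2 leaves 1.
Binding limit: min(4, 1) = 1.

1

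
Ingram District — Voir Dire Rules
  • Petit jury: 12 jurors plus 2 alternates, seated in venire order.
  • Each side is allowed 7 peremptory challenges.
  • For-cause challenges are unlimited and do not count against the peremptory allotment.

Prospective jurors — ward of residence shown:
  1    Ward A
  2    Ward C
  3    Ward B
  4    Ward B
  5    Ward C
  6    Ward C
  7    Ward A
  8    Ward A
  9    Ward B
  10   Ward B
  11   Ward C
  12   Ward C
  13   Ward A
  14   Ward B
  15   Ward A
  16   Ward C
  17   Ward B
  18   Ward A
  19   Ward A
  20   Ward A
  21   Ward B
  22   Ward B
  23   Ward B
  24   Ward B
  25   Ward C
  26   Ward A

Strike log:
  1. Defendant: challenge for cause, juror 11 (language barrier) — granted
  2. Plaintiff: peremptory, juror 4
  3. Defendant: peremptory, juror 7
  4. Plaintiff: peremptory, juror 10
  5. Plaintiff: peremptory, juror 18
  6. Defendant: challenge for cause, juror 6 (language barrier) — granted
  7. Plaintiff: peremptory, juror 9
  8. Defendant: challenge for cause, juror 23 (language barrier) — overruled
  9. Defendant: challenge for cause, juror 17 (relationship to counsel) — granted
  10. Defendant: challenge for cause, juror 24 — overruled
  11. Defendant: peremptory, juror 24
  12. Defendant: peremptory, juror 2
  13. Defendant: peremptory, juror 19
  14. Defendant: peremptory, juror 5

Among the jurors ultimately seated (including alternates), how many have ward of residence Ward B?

5

Removed: #2, #4, #5, #6, #7, #9, #10, #11, #17, #18, #19, #24.
Seated (14 incl. alternates): #1, #3, #8, #12, #13, #14, #15, #16, #20, #21, #22, #23, #25, #26.
Of those, in Ward B: #3, #14, #21, #22, #23 → 5.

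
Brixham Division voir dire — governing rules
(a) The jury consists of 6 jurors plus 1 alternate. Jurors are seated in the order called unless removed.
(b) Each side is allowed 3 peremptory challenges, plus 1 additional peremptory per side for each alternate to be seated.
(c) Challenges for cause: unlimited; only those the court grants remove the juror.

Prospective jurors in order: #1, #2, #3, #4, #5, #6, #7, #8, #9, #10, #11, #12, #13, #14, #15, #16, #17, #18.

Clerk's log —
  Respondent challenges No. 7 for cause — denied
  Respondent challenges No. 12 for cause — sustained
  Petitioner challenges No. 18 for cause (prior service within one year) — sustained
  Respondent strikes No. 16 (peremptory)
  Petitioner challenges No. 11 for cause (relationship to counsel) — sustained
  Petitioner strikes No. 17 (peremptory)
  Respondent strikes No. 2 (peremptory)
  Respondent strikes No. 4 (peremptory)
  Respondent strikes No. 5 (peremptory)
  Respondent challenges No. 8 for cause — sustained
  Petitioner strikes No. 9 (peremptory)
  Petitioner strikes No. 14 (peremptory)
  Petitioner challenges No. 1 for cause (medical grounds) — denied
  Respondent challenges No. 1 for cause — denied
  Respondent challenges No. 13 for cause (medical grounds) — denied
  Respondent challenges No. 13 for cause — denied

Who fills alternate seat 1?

Removed: #2, #4, #5, #8, #9, #11, #12, #14, #16, #17, #18. (#1, #7, #13 stay — for-cause denied.)
Filling seats in venire order through position 7: #1, #3, #6, #7, #10, #13, #15.
So alternate 1 is #15.

15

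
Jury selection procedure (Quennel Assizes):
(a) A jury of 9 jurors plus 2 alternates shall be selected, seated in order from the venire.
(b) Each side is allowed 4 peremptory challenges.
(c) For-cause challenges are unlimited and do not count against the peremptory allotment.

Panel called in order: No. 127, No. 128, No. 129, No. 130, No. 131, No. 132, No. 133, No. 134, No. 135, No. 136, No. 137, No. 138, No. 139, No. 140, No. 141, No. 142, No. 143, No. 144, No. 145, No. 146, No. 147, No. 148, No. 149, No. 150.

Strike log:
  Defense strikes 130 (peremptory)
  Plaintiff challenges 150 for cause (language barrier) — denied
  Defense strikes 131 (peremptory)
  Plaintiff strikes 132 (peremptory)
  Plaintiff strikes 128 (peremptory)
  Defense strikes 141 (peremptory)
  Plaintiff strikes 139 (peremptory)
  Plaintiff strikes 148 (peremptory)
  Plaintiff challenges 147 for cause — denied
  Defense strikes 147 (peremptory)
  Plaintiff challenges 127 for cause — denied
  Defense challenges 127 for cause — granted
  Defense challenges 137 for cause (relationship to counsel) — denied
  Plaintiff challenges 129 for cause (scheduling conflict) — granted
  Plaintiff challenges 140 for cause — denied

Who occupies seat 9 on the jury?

143

Removed: #127, #128, #129, #130, #131, #132, #139, #141, #147, #148. (#137, #140, #150 stay — for-cause denied.)
Seating in order: seats 1–9 → #133, #134, #135, #136, #137, #138, #140, #142, #143; alternates → #144, #145.
So seat 9 is #143.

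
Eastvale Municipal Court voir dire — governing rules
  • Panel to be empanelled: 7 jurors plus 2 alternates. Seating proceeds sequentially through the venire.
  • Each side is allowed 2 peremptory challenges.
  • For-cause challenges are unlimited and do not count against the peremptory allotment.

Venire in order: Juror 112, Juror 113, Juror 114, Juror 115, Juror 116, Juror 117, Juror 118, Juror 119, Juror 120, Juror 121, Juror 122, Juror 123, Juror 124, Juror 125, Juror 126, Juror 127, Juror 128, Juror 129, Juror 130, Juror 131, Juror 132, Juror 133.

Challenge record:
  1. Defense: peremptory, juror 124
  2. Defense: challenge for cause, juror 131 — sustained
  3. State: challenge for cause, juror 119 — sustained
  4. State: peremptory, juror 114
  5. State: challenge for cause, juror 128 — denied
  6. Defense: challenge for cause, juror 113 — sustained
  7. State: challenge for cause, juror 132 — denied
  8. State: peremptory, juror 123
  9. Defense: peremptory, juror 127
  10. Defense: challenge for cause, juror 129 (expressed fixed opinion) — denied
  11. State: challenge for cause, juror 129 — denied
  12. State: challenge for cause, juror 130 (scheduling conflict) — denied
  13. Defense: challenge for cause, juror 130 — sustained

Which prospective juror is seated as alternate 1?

122

Removed: #113, #114, #119, #123, #124, #127, #130, #131. (#128, #129, #132 stay — for-cause denied.)
Filling seats in venire order through position 8: #112, #115, #116, #117, #118, #120, #121, #122.
So alternate 1 is #122.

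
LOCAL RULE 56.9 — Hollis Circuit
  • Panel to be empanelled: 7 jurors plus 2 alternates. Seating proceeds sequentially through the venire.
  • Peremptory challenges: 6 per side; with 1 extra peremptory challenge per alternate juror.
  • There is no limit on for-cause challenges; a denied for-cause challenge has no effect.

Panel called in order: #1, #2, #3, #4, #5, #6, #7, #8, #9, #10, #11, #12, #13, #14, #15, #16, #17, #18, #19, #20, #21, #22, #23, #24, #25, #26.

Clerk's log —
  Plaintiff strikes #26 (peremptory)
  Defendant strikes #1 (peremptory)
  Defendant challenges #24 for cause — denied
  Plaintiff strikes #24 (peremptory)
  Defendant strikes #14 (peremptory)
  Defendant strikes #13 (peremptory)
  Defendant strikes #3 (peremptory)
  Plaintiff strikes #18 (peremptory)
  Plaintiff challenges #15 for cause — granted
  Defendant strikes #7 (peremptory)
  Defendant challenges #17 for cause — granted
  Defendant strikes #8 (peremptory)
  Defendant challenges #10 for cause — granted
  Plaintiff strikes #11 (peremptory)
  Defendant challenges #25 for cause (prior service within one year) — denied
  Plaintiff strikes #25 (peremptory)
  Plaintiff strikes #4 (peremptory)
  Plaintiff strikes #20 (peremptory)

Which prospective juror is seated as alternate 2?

Removed: #1, #3, #4, #7, #8, #10, #11, #13, #14, #15, #17, #18, #20, #24, #25, #26.
Seating in order: seats 1–7 → #2, #5, #6, #9, #12, #16, #19; alternates → #21, #22.
So alternate 2 is #22.

22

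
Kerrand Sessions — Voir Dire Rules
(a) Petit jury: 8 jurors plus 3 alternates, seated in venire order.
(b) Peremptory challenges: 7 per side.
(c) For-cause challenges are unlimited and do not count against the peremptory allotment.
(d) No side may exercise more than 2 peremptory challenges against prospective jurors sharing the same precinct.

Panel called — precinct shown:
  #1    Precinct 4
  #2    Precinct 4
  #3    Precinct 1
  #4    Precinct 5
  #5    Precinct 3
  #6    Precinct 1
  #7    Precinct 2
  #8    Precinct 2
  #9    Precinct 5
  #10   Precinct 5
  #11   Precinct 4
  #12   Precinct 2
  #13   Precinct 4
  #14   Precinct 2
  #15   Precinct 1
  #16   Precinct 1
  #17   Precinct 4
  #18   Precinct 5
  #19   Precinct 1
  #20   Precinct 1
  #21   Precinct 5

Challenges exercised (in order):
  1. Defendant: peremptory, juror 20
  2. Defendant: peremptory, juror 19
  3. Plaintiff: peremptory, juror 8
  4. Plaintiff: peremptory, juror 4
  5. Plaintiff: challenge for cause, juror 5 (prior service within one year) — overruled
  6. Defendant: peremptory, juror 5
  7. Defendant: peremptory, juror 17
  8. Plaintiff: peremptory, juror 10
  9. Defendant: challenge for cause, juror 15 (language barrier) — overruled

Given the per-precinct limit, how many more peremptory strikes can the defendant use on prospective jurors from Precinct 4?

1

Defendant peremptories so far: #20, #19, #5, #17 — 4 of 7 used, 3 left overall.
Against Precinct 4: #17 — 1 used; per-precinct cap 2 leaves 1.
Binding limit: min(3, 1) = 1.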